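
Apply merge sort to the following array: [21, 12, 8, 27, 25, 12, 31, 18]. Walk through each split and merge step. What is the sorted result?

Merge sort trace:

Split: [21, 12, 8, 27, 25, 12, 31, 18] -> [21, 12, 8, 27] and [25, 12, 31, 18]
  Split: [21, 12, 8, 27] -> [21, 12] and [8, 27]
    Split: [21, 12] -> [21] and [12]
    Merge: [21] + [12] -> [12, 21]
    Split: [8, 27] -> [8] and [27]
    Merge: [8] + [27] -> [8, 27]
  Merge: [12, 21] + [8, 27] -> [8, 12, 21, 27]
  Split: [25, 12, 31, 18] -> [25, 12] and [31, 18]
    Split: [25, 12] -> [25] and [12]
    Merge: [25] + [12] -> [12, 25]
    Split: [31, 18] -> [31] and [18]
    Merge: [31] + [18] -> [18, 31]
  Merge: [12, 25] + [18, 31] -> [12, 18, 25, 31]
Merge: [8, 12, 21, 27] + [12, 18, 25, 31] -> [8, 12, 12, 18, 21, 25, 27, 31]

Final sorted array: [8, 12, 12, 18, 21, 25, 27, 31]

The merge sort proceeds by recursively splitting the array and merging sorted halves.
After all merges, the sorted array is [8, 12, 12, 18, 21, 25, 27, 31].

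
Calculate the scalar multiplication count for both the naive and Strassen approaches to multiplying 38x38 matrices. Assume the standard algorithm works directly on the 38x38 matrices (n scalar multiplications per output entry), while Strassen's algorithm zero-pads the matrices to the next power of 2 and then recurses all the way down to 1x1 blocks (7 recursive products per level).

Matrix multiplication for 38x38 matrices:

Strassen's algorithm requires power-of-2 dimensions. Pad 38x38 to 64x64 (next power of 2).

Standard algorithm: 38^3 = 54872 multiplications
Strassen's algorithm: 7^(log2(64)) = 7^6 = 117649 multiplications
Difference: 54872 - 117649 = -62777 (Strassen uses MORE here due to padding overhead — for small or just-over-power-of-2 n, padding can outweigh the per-level savings)

Standard: 54872 multiplications (38^3). Strassen: 117649 multiplications (7^6, after padding to 64x64). Strassen reduces 8 recursive multiplications to 7 at each level.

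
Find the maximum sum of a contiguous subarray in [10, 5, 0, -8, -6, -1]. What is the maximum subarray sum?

Using Kadane's algorithm on [10, 5, 0, -8, -6, -1]:

Scanning through the array:
Position 1 (value 5): max_ending_here = 15, max_so_far = 15
Position 2 (value 0): max_ending_here = 15, max_so_far = 15
Position 3 (value -8): max_ending_here = 7, max_so_far = 15
Position 4 (value -6): max_ending_here = 1, max_so_far = 15
Position 5 (value -1): max_ending_here = 0, max_so_far = 15

Maximum subarray: [10, 5]
Maximum sum: 15

The maximum subarray is [10, 5] with sum 15. This subarray runs from index 0 to index 1.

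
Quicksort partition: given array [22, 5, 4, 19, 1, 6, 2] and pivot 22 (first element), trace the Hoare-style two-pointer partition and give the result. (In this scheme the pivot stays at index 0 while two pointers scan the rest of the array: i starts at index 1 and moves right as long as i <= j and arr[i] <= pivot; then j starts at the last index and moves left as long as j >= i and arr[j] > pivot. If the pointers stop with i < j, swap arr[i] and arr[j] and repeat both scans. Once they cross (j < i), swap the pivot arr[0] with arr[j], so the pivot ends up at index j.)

Hoare-style two-pointer partition with pivot = 22:

Initial array: [22, 5, 4, 19, 1, 6, 2]

Pointers start at i = 1, j = 6.
i ends at 7, j ends at 6: the pointers have crossed (j < i), so scanning stops.

Swap pivot arr[0] with arr[6] to place pivot at position 6: [2, 5, 4, 19, 1, 6, 22]
Pivot position: 6

After partitioning with pivot 22, the array becomes [2, 5, 4, 19, 1, 6, 22]. The pivot is placed at index 6. All elements to the left of the pivot are <= 22, and all elements to the right are > 22.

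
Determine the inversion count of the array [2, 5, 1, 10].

Finding inversions in [2, 5, 1, 10]:

(0, 2): arr[0]=2 > arr[2]=1
(1, 2): arr[1]=5 > arr[2]=1

Total inversions: 2

The array has 2 inversion(s): (0,2), (1,2). Each pair (i,j) satisfies i < j and arr[i] > arr[j].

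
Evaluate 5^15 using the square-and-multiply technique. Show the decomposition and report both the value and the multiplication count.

Computing 5^15 by squaring (build up from 5^1; each line after the first costs one multiplication):

5^1 = 5
5^2 = (5^1)^2 = 5^2 = 25
5^3 = 5 * 5^2 = 5 * 25 = 125
5^6 = (5^3)^2 = 125^2 = 15625
5^7 = 5 * 5^6 = 5 * 15625 = 78125
5^14 = (5^7)^2 = 78125^2 = 6103515625
5^15 = 5 * 5^14 = 5 * 6103515625 = 30517578125

Result: 30517578125
Multiplications needed: 6 (6 lines after 5^1)

5^15 = 30517578125. Using exponentiation by squaring, this requires 6 multiplications. The key idea: if the exponent is even, square the half-power; if odd, multiply by the base once.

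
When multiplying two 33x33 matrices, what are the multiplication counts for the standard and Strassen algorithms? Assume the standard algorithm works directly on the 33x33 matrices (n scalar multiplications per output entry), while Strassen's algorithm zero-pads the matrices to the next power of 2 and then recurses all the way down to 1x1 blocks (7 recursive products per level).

Matrix multiplication for 33x33 matrices:

Strassen's algorithm requires power-of-2 dimensions. Pad 33x33 to 64x64 (next power of 2).

Standard algorithm: 33^3 = 35937 multiplications
Strassen's algorithm: 7^(log2(64)) = 7^6 = 117649 multiplications
Difference: 35937 - 117649 = -81712 (Strassen uses MORE here due to padding overhead — for small or just-over-power-of-2 n, padding can outweigh the per-level savings)

Standard: 35937 multiplications (33^3). Strassen: 117649 multiplications (7^6, after padding to 64x64). Strassen reduces 8 recursive multiplications to 7 at each level.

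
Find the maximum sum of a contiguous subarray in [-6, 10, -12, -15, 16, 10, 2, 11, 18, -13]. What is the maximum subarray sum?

Using Kadane's algorithm on [-6, 10, -12, -15, 16, 10, 2, 11, 18, -13]:

Scanning through the array:
Position 1 (value 10): max_ending_here = 10, max_so_far = 10
Position 2 (value -12): max_ending_here = -2, max_so_far = 10
Position 3 (value -15): max_ending_here = -15, max_so_far = 10
Position 4 (value 16): max_ending_here = 16, max_so_far = 16
Position 5 (value 10): max_ending_here = 26, max_so_far = 26
Position 6 (value 2): max_ending_here = 28, max_so_far = 28
Position 7 (value 11): max_ending_here = 39, max_so_far = 39
Position 8 (value 18): max_ending_here = 57, max_so_far = 57
Position 9 (value -13): max_ending_here = 44, max_so_far = 57

Maximum subarray: [16, 10, 2, 11, 18]
Maximum sum: 57

The maximum subarray is [16, 10, 2, 11, 18] with sum 57. This subarray runs from index 4 to index 8.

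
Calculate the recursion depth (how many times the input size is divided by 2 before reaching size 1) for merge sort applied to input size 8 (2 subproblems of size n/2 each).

For divide and conquer with division factor 2:

Problem sizes at each level:
Level 0: 8
Level 1: 4
Level 2: 2
Level 3: 1

The root is level 0 and the size-1 base case is level 3 (the tree spans levels 0 through 3, i.e. 4 levels counting the root), so the depth is the number of divisions: log_2(8) = 3

The recursion tree depth is log_2(8) = 3. At each level, the problem size is divided by 2, so it takes 3 divisions to reduce to a base case of size 1. The algorithm makes 2 recursive calls at each level.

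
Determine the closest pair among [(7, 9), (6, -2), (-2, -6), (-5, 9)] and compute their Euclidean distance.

Computing all pairwise distances among 4 points:

d((7, 9), (6, -2)) = 11.0454
d((7, 9), (-2, -6)) = 17.4929
d((7, 9), (-5, 9)) = 12.0
d((6, -2), (-2, -6)) = 8.9443 <-- minimum
d((6, -2), (-5, 9)) = 15.5563
d((-2, -6), (-5, 9)) = 15.2971

Closest pair: (6, -2) and (-2, -6) with distance 8.9443

The closest pair is (6, -2) and (-2, -6) with Euclidean distance 8.9443. For 4 points, brute-force pairwise comparison is shown above. For large n, the divide-and-conquer algorithm (sort by x, recurse on halves, check the dividing strip) achieves O(n log n).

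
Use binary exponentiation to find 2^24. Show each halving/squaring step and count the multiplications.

Computing 2^24 by squaring (build up from 2^1; each line after the first costs one multiplication):

2^1 = 2
2^2 = (2^1)^2 = 2^2 = 4
2^3 = 2 * 2^2 = 2 * 4 = 8
2^6 = (2^3)^2 = 8^2 = 64
2^12 = (2^6)^2 = 64^2 = 4096
2^24 = (2^12)^2 = 4096^2 = 16777216

Result: 16777216
Multiplications needed: 5 (5 lines after 2^1)

2^24 = 16777216. Using exponentiation by squaring, this requires 5 multiplications. The key idea: if the exponent is even, square the half-power; if odd, multiply by the base once.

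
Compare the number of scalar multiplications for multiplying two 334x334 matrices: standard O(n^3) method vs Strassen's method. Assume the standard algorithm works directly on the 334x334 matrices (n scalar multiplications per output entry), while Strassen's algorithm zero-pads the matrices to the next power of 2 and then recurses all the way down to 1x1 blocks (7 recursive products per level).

Matrix multiplication for 334x334 matrices:

Strassen's algorithm requires power-of-2 dimensions. Pad 334x334 to 512x512 (next power of 2).

Standard algorithm: 334^3 = 37259704 multiplications
Strassen's algorithm: 7^(log2(512)) = 7^9 = 40353607 multiplications
Difference: 37259704 - 40353607 = -3093903 (Strassen uses MORE here due to padding overhead — for small or just-over-power-of-2 n, padding can outweigh the per-level savings)

Standard: 37259704 multiplications (334^3). Strassen: 40353607 multiplications (7^9, after padding to 512x512). Strassen reduces 8 recursive multiplications to 7 at each level.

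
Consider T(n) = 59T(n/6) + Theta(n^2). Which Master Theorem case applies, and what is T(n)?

Master Theorem for T(n) = 59T(n/6) + O(n^2):

a = 59, b = 6, c = 2
log_b(a) = log_6(59) = 2.2757

Case 1: c = 2 < log_6(59) = 2.2757
T(n) = O(n^(log_6 59))

For T(n) = 59T(n/6) + O(n^2): log_6(59) = 2.2757. This is Case 1 of the Master Theorem (c < log_b(a), work dominated by leaves), giving O(n^(log_6 59)).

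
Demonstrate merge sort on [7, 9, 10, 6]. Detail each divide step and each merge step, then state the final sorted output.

Merge sort trace:

Split: [7, 9, 10, 6] -> [7, 9] and [10, 6]
  Split: [7, 9] -> [7] and [9]
  Merge: [7] + [9] -> [7, 9]
  Split: [10, 6] -> [10] and [6]
  Merge: [10] + [6] -> [6, 10]
Merge: [7, 9] + [6, 10] -> [6, 7, 9, 10]

Final sorted array: [6, 7, 9, 10]

The merge sort proceeds by recursively splitting the array and merging sorted halves.
After all merges, the sorted array is [6, 7, 9, 10].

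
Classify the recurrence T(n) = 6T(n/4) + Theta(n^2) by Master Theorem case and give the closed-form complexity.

Master Theorem for T(n) = 6T(n/4) + O(n^2):

a = 6, b = 4, c = 2
log_b(a) = log_4(6) = 1.2925

Case 3: c = 2 > log_4(6) = 1.2925
T(n) = O(n^2) = O(n^2)

For T(n) = 6T(n/4) + O(n^2): log_4(6) = 1.2925. This is Case 3 of the Master Theorem (c > log_b(a), work dominated by root), giving O(n^2).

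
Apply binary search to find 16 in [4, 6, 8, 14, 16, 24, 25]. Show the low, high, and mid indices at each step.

Binary search for 16 in [4, 6, 8, 14, 16, 24, 25]:

lo=0, hi=6, mid=3, arr[mid]=14 -> 14 < 16, search right half
lo=4, hi=6, mid=5, arr[mid]=24 -> 24 > 16, search left half
lo=4, hi=4, mid=4, arr[mid]=16 -> Found target at index 4!

Binary search finds 16 at index 4 after 3 comparisons. The search repeatedly halves the search space by comparing with the middle element.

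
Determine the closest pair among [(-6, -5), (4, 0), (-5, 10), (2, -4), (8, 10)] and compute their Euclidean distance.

Computing all pairwise distances among 5 points:

d((-6, -5), (4, 0)) = 11.1803
d((-6, -5), (-5, 10)) = 15.0333
d((-6, -5), (2, -4)) = 8.0623
d((-6, -5), (8, 10)) = 20.5183
d((4, 0), (-5, 10)) = 13.4536
d((4, 0), (2, -4)) = 4.4721 <-- minimum
d((4, 0), (8, 10)) = 10.7703
d((-5, 10), (2, -4)) = 15.6525
d((-5, 10), (8, 10)) = 13.0
d((2, -4), (8, 10)) = 15.2315

Closest pair: (4, 0) and (2, -4) with distance 4.4721

The closest pair is (4, 0) and (2, -4) with Euclidean distance 4.4721. For 5 points, brute-force pairwise comparison is shown above. For large n, the divide-and-conquer algorithm (sort by x, recurse on halves, check the dividing strip) achieves O(n log n).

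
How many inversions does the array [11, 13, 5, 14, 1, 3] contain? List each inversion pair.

Finding inversions in [11, 13, 5, 14, 1, 3]:

(0, 2): arr[0]=11 > arr[2]=5
(0, 4): arr[0]=11 > arr[4]=1
(0, 5): arr[0]=11 > arr[5]=3
(1, 2): arr[1]=13 > arr[2]=5
(1, 4): arr[1]=13 > arr[4]=1
(1, 5): arr[1]=13 > arr[5]=3
(2, 4): arr[2]=5 > arr[4]=1
(2, 5): arr[2]=5 > arr[5]=3
(3, 4): arr[3]=14 > arr[4]=1
(3, 5): arr[3]=14 > arr[5]=3

Total inversions: 10

The array has 10 inversion(s): (0,2), (0,4), (0,5), (1,2), (1,4), (1,5), (2,4), (2,5), (3,4), (3,5). Each pair (i,j) satisfies i < j and arr[i] > arr[j].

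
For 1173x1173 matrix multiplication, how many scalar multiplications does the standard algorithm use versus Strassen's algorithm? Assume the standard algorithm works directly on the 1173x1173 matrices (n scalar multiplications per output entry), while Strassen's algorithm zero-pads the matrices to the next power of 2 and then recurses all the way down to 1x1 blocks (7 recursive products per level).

Matrix multiplication for 1173x1173 matrices:

Strassen's algorithm requires power-of-2 dimensions. Pad 1173x1173 to 2048x2048 (next power of 2).

Standard algorithm: 1173^3 = 1613964717 multiplications
Strassen's algorithm: 7^(log2(2048)) = 7^11 = 1977326743 multiplications
Difference: 1613964717 - 1977326743 = -363362026 (Strassen uses MORE here due to padding overhead — for small or just-over-power-of-2 n, padding can outweigh the per-level savings)

Standard: 1613964717 multiplications (1173^3). Strassen: 1977326743 multiplications (7^11, after padding to 2048x2048). Strassen reduces 8 recursive multiplications to 7 at each level.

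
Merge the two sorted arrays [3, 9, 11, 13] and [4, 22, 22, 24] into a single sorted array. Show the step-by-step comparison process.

Merging process:

Compare 3 vs 4: take 3 from left. Merged: [3]
Compare 9 vs 4: take 4 from right. Merged: [3, 4]
Compare 9 vs 22: take 9 from left. Merged: [3, 4, 9]
Compare 11 vs 22: take 11 from left. Merged: [3, 4, 9, 11]
Compare 13 vs 22: take 13 from left. Merged: [3, 4, 9, 11, 13]
Append remaining from right: [22, 22, 24]. Merged: [3, 4, 9, 11, 13, 22, 22, 24]

Final merged array: [3, 4, 9, 11, 13, 22, 22, 24]
Total comparisons: 5

The merged array is [3, 4, 9, 11, 13, 22, 22, 24], requiring 5 comparisons. The merge step runs in O(n) time where n is the total number of elements.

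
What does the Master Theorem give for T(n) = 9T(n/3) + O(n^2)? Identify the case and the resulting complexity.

Master Theorem for T(n) = 9T(n/3) + O(n^2):

a = 9, b = 3, c = 2
log_b(a) = log_3(9) = 2.0000

Case 2: c = 2 = log_3(9) = 2.0000
T(n) = O(n^2 log n) = O(n^2 log n)

For T(n) = 9T(n/3) + O(n^2): log_3(9) = 2.0000. This is Case 2 of the Master Theorem (c = log_b(a), equal work at all levels), giving O(n^2 log n).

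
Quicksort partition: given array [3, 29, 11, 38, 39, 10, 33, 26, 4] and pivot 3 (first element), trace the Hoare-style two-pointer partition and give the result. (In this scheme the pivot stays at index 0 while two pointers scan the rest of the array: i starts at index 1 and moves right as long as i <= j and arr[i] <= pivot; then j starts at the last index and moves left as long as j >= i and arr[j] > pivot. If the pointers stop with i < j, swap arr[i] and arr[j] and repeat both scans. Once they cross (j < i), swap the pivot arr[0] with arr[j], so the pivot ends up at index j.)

Hoare-style two-pointer partition with pivot = 3:

Initial array: [3, 29, 11, 38, 39, 10, 33, 26, 4]

Pointers start at i = 1, j = 8.
i ends at 1, j ends at 0: the pointers have crossed (j < i), so scanning stops.

j = 0, so swapping arr[0] with arr[j] leaves the pivot at position 0: [3, 29, 11, 38, 39, 10, 33, 26, 4]
Pivot position: 0

After partitioning with pivot 3, the array becomes [3, 29, 11, 38, 39, 10, 33, 26, 4]. The pivot is placed at index 0. All elements to the left of the pivot are <= 3, and all elements to the right are > 3.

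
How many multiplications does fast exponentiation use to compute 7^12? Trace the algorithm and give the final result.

Computing 7^12 by squaring (build up from 7^1; each line after the first costs one multiplication):

7^1 = 7
7^2 = (7^1)^2 = 7^2 = 49
7^3 = 7 * 7^2 = 7 * 49 = 343
7^6 = (7^3)^2 = 343^2 = 117649
7^12 = (7^6)^2 = 117649^2 = 13841287201

Result: 13841287201
Multiplications needed: 4 (4 lines after 7^1)

7^12 = 13841287201. Using exponentiation by squaring, this requires 4 multiplications. The key idea: if the exponent is even, square the half-power; if odd, multiply by the base once.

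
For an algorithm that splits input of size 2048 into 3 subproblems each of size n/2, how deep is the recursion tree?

For divide and conquer with division factor 2:

Problem sizes at each level:
Level 0: 2048
Level 1: 1024
Level 2: 512
Level 3: 256
Level 4: 128
Level 5: 64
Level 6: 32
Level 7: 16
Level 8: 8
Level 9: 4
Level 10: 2
Level 11: 1

The root is level 0 and the size-1 base case is level 11 (the tree spans levels 0 through 11, i.e. 12 levels counting the root), so the depth is the number of divisions: log_2(2048) = 11

The recursion tree depth is log_2(2048) = 11. At each level, the problem size is divided by 2, so it takes 11 divisions to reduce to a base case of size 1. The algorithm makes 3 recursive calls at each level.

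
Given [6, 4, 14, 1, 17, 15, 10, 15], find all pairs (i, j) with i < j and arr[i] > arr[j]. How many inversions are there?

Finding inversions in [6, 4, 14, 1, 17, 15, 10, 15]:

(0, 1): arr[0]=6 > arr[1]=4
(0, 3): arr[0]=6 > arr[3]=1
(1, 3): arr[1]=4 > arr[3]=1
(2, 3): arr[2]=14 > arr[3]=1
(2, 6): arr[2]=14 > arr[6]=10
(4, 5): arr[4]=17 > arr[5]=15
(4, 6): arr[4]=17 > arr[6]=10
(4, 7): arr[4]=17 > arr[7]=15
(5, 6): arr[5]=15 > arr[6]=10

Total inversions: 9

The array has 9 inversion(s): (0,1), (0,3), (1,3), (2,3), (2,6), (4,5), (4,6), (4,7), (5,6). Each pair (i,j) satisfies i < j and arr[i] > arr[j].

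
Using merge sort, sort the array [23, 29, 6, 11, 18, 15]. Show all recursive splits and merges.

Merge sort trace:

Split: [23, 29, 6, 11, 18, 15] -> [23, 29, 6] and [11, 18, 15]
  Split: [23, 29, 6] -> [23] and [29, 6]
    Split: [29, 6] -> [29] and [6]
    Merge: [29] + [6] -> [6, 29]
  Merge: [23] + [6, 29] -> [6, 23, 29]
  Split: [11, 18, 15] -> [11] and [18, 15]
    Split: [18, 15] -> [18] and [15]
    Merge: [18] + [15] -> [15, 18]
  Merge: [11] + [15, 18] -> [11, 15, 18]
Merge: [6, 23, 29] + [11, 15, 18] -> [6, 11, 15, 18, 23, 29]

Final sorted array: [6, 11, 15, 18, 23, 29]

The merge sort proceeds by recursively splitting the array and merging sorted halves.
After all merges, the sorted array is [6, 11, 15, 18, 23, 29].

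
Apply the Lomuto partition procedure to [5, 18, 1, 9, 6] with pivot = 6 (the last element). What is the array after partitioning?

Lomuto partition with pivot = 6:

Initial array: [5, 18, 1, 9, 6]

arr[0]=5 <= 6: swap with position 0, array becomes [5, 18, 1, 9, 6]
arr[1]=18 > 6: no swap
arr[2]=1 <= 6: swap with position 1, array becomes [5, 1, 18, 9, 6]
arr[3]=9 > 6: no swap

Place pivot at position 2: [5, 1, 6, 9, 18]
Pivot position: 2

After partitioning with pivot 6, the array becomes [5, 1, 6, 9, 18]. The pivot is placed at index 2. All elements to the left of the pivot are <= 6, and all elements to the right are > 6.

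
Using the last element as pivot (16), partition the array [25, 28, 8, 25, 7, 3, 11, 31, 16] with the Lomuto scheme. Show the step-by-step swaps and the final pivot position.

Lomuto partition with pivot = 16:

Initial array: [25, 28, 8, 25, 7, 3, 11, 31, 16]

arr[0]=25 > 16: no swap
arr[1]=28 > 16: no swap
arr[2]=8 <= 16: swap with position 0, array becomes [8, 28, 25, 25, 7, 3, 11, 31, 16]
arr[3]=25 > 16: no swap
arr[4]=7 <= 16: swap with position 1, array becomes [8, 7, 25, 25, 28, 3, 11, 31, 16]
arr[5]=3 <= 16: swap with position 2, array becomes [8, 7, 3, 25, 28, 25, 11, 31, 16]
arr[6]=11 <= 16: swap with position 3, array becomes [8, 7, 3, 11, 28, 25, 25, 31, 16]
arr[7]=31 > 16: no swap

Place pivot at position 4: [8, 7, 3, 11, 16, 25, 25, 31, 28]
Pivot position: 4

After partitioning with pivot 16, the array becomes [8, 7, 3, 11, 16, 25, 25, 31, 28]. The pivot is placed at index 4. All elements to the left of the pivot are <= 16, and all elements to the right are > 16.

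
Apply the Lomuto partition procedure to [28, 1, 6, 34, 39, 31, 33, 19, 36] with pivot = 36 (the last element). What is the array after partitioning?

Lomuto partition with pivot = 36:

Initial array: [28, 1, 6, 34, 39, 31, 33, 19, 36]

arr[0]=28 <= 36: swap with position 0, array becomes [28, 1, 6, 34, 39, 31, 33, 19, 36]
arr[1]=1 <= 36: swap with position 1, array becomes [28, 1, 6, 34, 39, 31, 33, 19, 36]
arr[2]=6 <= 36: swap with position 2, array becomes [28, 1, 6, 34, 39, 31, 33, 19, 36]
arr[3]=34 <= 36: swap with position 3, array becomes [28, 1, 6, 34, 39, 31, 33, 19, 36]
arr[4]=39 > 36: no swap
arr[5]=31 <= 36: swap with position 4, array becomes [28, 1, 6, 34, 31, 39, 33, 19, 36]
arr[6]=33 <= 36: swap with position 5, array becomes [28, 1, 6, 34, 31, 33, 39, 19, 36]
arr[7]=19 <= 36: swap with position 6, array becomes [28, 1, 6, 34, 31, 33, 19, 39, 36]

Place pivot at position 7: [28, 1, 6, 34, 31, 33, 19, 36, 39]
Pivot position: 7

After partitioning with pivot 36, the array becomes [28, 1, 6, 34, 31, 33, 19, 36, 39]. The pivot is placed at index 7. All elements to the left of the pivot are <= 36, and all elements to the right are > 36.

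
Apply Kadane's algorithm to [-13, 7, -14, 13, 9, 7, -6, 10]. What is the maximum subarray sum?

Using Kadane's algorithm on [-13, 7, -14, 13, 9, 7, -6, 10]:

Scanning through the array:
Position 1 (value 7): max_ending_here = 7, max_so_far = 7
Position 2 (value -14): max_ending_here = -7, max_so_far = 7
Position 3 (value 13): max_ending_here = 13, max_so_far = 13
Position 4 (value 9): max_ending_here = 22, max_so_far = 22
Position 5 (value 7): max_ending_here = 29, max_so_far = 29
Position 6 (value -6): max_ending_here = 23, max_so_far = 29
Position 7 (value 10): max_ending_here = 33, max_so_far = 33

Maximum subarray: [13, 9, 7, -6, 10]
Maximum sum: 33

The maximum subarray is [13, 9, 7, -6, 10] with sum 33. This subarray runs from index 3 to index 7.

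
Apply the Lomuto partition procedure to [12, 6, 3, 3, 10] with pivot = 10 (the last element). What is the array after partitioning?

Lomuto partition with pivot = 10:

Initial array: [12, 6, 3, 3, 10]

arr[0]=12 > 10: no swap
arr[1]=6 <= 10: swap with position 0, array becomes [6, 12, 3, 3, 10]
arr[2]=3 <= 10: swap with position 1, array becomes [6, 3, 12, 3, 10]
arr[3]=3 <= 10: swap with position 2, array becomes [6, 3, 3, 12, 10]

Place pivot at position 3: [6, 3, 3, 10, 12]
Pivot position: 3

After partitioning with pivot 10, the array becomes [6, 3, 3, 10, 12]. The pivot is placed at index 3. All elements to the left of the pivot are <= 10, and all elements to the right are > 10.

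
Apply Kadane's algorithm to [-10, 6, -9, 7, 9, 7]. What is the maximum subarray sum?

Using Kadane's algorithm on [-10, 6, -9, 7, 9, 7]:

Scanning through the array:
Position 1 (value 6): max_ending_here = 6, max_so_far = 6
Position 2 (value -9): max_ending_here = -3, max_so_far = 6
Position 3 (value 7): max_ending_here = 7, max_so_far = 7
Position 4 (value 9): max_ending_here = 16, max_so_far = 16
Position 5 (value 7): max_ending_here = 23, max_so_far = 23

Maximum subarray: [7, 9, 7]
Maximum sum: 23

The maximum subarray is [7, 9, 7] with sum 23. This subarray runs from index 3 to index 5.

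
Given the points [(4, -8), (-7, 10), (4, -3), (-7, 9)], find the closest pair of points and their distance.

Computing all pairwise distances among 4 points:

d((4, -8), (-7, 10)) = 21.095
d((4, -8), (4, -3)) = 5.0
d((4, -8), (-7, 9)) = 20.2485
d((-7, 10), (4, -3)) = 17.0294
d((-7, 10), (-7, 9)) = 1.0 <-- minimum
d((4, -3), (-7, 9)) = 16.2788

Closest pair: (-7, 10) and (-7, 9) with distance 1.0

The closest pair is (-7, 10) and (-7, 9) with Euclidean distance 1.0. For 4 points, brute-force pairwise comparison is shown above. For large n, the divide-and-conquer algorithm (sort by x, recurse on halves, check the dividing strip) achieves O(n log n).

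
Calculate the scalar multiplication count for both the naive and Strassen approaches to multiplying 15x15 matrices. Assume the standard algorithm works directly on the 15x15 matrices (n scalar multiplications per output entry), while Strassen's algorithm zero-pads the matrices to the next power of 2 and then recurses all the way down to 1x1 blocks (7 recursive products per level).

Matrix multiplication for 15x15 matrices:

Strassen's algorithm requires power-of-2 dimensions. Pad 15x15 to 16x16 (next power of 2).

Standard algorithm: 15^3 = 3375 multiplications
Strassen's algorithm: 7^(log2(16)) = 7^4 = 2401 multiplications
Savings: 3375 - 2401 = 974 multiplications

Standard: 3375 multiplications (15^3). Strassen: 2401 multiplications (7^4, after padding to 16x16). Strassen reduces 8 recursive multiplications to 7 at each level.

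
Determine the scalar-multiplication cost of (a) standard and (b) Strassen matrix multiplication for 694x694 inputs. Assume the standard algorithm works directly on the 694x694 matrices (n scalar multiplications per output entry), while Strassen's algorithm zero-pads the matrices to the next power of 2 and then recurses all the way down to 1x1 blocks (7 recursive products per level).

Matrix multiplication for 694x694 matrices:

Strassen's algorithm requires power-of-2 dimensions. Pad 694x694 to 1024x1024 (next power of 2).

Standard algorithm: 694^3 = 334255384 multiplications
Strassen's algorithm: 7^(log2(1024)) = 7^10 = 282475249 multiplications
Savings: 334255384 - 282475249 = 51780135 multiplications

Standard: 334255384 multiplications (694^3). Strassen: 282475249 multiplications (7^10, after padding to 1024x1024). Strassen reduces 8 recursive multiplications to 7 at each level.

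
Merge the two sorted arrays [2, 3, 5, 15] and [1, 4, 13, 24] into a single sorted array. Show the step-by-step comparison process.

Merging process:

Compare 2 vs 1: take 1 from right. Merged: [1]
Compare 2 vs 4: take 2 from left. Merged: [1, 2]
Compare 3 vs 4: take 3 from left. Merged: [1, 2, 3]
Compare 5 vs 4: take 4 from right. Merged: [1, 2, 3, 4]
Compare 5 vs 13: take 5 from left. Merged: [1, 2, 3, 4, 5]
Compare 15 vs 13: take 13 from right. Merged: [1, 2, 3, 4, 5, 13]
Compare 15 vs 24: take 15 from left. Merged: [1, 2, 3, 4, 5, 13, 15]
Append remaining from right: [24]. Merged: [1, 2, 3, 4, 5, 13, 15, 24]

Final merged array: [1, 2, 3, 4, 5, 13, 15, 24]
Total comparisons: 7

The merged array is [1, 2, 3, 4, 5, 13, 15, 24], requiring 7 comparisons. The merge step runs in O(n) time where n is the total number of elements.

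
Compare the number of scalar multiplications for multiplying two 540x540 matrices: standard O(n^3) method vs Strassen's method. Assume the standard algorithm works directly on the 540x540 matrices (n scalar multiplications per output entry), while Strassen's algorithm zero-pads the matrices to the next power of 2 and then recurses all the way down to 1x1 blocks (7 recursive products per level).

Matrix multiplication for 540x540 matrices:

Strassen's algorithm requires power-of-2 dimensions. Pad 540x540 to 1024x1024 (next power of 2).

Standard algorithm: 540^3 = 157464000 multiplications
Strassen's algorithm: 7^(log2(1024)) = 7^10 = 282475249 multiplications
Difference: 157464000 - 282475249 = -125011249 (Strassen uses MORE here due to padding overhead — for small or just-over-power-of-2 n, padding can outweigh the per-level savings)

Standard: 157464000 multiplications (540^3). Strassen: 282475249 multiplications (7^10, after padding to 1024x1024). Strassen reduces 8 recursive multiplications to 7 at each level.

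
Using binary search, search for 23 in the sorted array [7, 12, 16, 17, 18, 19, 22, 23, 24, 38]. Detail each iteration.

Binary search for 23 in [7, 12, 16, 17, 18, 19, 22, 23, 24, 38]:

lo=0, hi=9, mid=4, arr[mid]=18 -> 18 < 23, search right half
lo=5, hi=9, mid=7, arr[mid]=23 -> Found target at index 7!

Binary search finds 23 at index 7 after 2 comparisons. The search repeatedly halves the search space by comparing with the middle element.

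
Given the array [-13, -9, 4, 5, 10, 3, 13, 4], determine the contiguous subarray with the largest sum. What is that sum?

Using Kadane's algorithm on [-13, -9, 4, 5, 10, 3, 13, 4]:

Scanning through the array:
Position 1 (value -9): max_ending_here = -9, max_so_far = -9
Position 2 (value 4): max_ending_here = 4, max_so_far = 4
Position 3 (value 5): max_ending_here = 9, max_so_far = 9
Position 4 (value 10): max_ending_here = 19, max_so_far = 19
Position 5 (value 3): max_ending_here = 22, max_so_far = 22
Position 6 (value 13): max_ending_here = 35, max_so_far = 35
Position 7 (value 4): max_ending_here = 39, max_so_far = 39

Maximum subarray: [4, 5, 10, 3, 13, 4]
Maximum sum: 39

The maximum subarray is [4, 5, 10, 3, 13, 4] with sum 39. This subarray runs from index 2 to index 7.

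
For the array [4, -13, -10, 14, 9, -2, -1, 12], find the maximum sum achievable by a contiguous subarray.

Using Kadane's algorithm on [4, -13, -10, 14, 9, -2, -1, 12]:

Scanning through the array:
Position 1 (value -13): max_ending_here = -9, max_so_far = 4
Position 2 (value -10): max_ending_here = -10, max_so_far = 4
Position 3 (value 14): max_ending_here = 14, max_so_far = 14
Position 4 (value 9): max_ending_here = 23, max_so_far = 23
Position 5 (value -2): max_ending_here = 21, max_so_far = 23
Position 6 (value -1): max_ending_here = 20, max_so_far = 23
Position 7 (value 12): max_ending_here = 32, max_so_far = 32

Maximum subarray: [14, 9, -2, -1, 12]
Maximum sum: 32

The maximum subarray is [14, 9, -2, -1, 12] with sum 32. This subarray runs from index 3 to index 7.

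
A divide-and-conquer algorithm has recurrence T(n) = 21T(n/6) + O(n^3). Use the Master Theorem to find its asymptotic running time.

Master Theorem for T(n) = 21T(n/6) + O(n^3):

a = 21, b = 6, c = 3
log_b(a) = log_6(21) = 1.6992

Case 3: c = 3 > log_6(21) = 1.6992
T(n) = O(n^3) = O(n^3)

For T(n) = 21T(n/6) + O(n^3): log_6(21) = 1.6992. This is Case 3 of the Master Theorem (c > log_b(a), work dominated by root), giving O(n^3).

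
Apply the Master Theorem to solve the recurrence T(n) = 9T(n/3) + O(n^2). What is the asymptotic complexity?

Master Theorem for T(n) = 9T(n/3) + O(n^2):

a = 9, b = 3, c = 2
log_b(a) = log_3(9) = 2.0000

Case 2: c = 2 = log_3(9) = 2.0000
T(n) = O(n^2 log n) = O(n^2 log n)

For T(n) = 9T(n/3) + O(n^2): log_3(9) = 2.0000. This is Case 2 of the Master Theorem (c = log_b(a), equal work at all levels), giving O(n^2 log n).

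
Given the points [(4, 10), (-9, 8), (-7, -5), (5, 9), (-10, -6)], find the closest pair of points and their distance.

Computing all pairwise distances among 5 points:

d((4, 10), (-9, 8)) = 13.1529
d((4, 10), (-7, -5)) = 18.6011
d((4, 10), (5, 9)) = 1.4142 <-- minimum
d((4, 10), (-10, -6)) = 21.2603
d((-9, 8), (-7, -5)) = 13.1529
d((-9, 8), (5, 9)) = 14.0357
d((-9, 8), (-10, -6)) = 14.0357
d((-7, -5), (5, 9)) = 18.4391
d((-7, -5), (-10, -6)) = 3.1623
d((5, 9), (-10, -6)) = 21.2132

Closest pair: (4, 10) and (5, 9) with distance 1.4142

The closest pair is (4, 10) and (5, 9) with Euclidean distance 1.4142. For 5 points, brute-force pairwise comparison is shown above. For large n, the divide-and-conquer algorithm (sort by x, recurse on halves, check the dividing strip) achieves O(n log n).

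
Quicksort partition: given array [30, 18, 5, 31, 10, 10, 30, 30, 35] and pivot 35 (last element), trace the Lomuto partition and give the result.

Lomuto partition with pivot = 35:

Initial array: [30, 18, 5, 31, 10, 10, 30, 30, 35]

arr[0]=30 <= 35: swap with position 0, array becomes [30, 18, 5, 31, 10, 10, 30, 30, 35]
arr[1]=18 <= 35: swap with position 1, array becomes [30, 18, 5, 31, 10, 10, 30, 30, 35]
arr[2]=5 <= 35: swap with position 2, array becomes [30, 18, 5, 31, 10, 10, 30, 30, 35]
arr[3]=31 <= 35: swap with position 3, array becomes [30, 18, 5, 31, 10, 10, 30, 30, 35]
arr[4]=10 <= 35: swap with position 4, array becomes [30, 18, 5, 31, 10, 10, 30, 30, 35]
arr[5]=10 <= 35: swap with position 5, array becomes [30, 18, 5, 31, 10, 10, 30, 30, 35]
arr[6]=30 <= 35: swap with position 6, array becomes [30, 18, 5, 31, 10, 10, 30, 30, 35]
arr[7]=30 <= 35: swap with position 7, array becomes [30, 18, 5, 31, 10, 10, 30, 30, 35]

Place pivot at position 8: [30, 18, 5, 31, 10, 10, 30, 30, 35]
Pivot position: 8

After partitioning with pivot 35, the array becomes [30, 18, 5, 31, 10, 10, 30, 30, 35]. The pivot is placed at index 8. All elements to the left of the pivot are <= 35, and all elements to the right are > 35.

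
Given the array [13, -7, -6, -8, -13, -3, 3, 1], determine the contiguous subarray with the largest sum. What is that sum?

Using Kadane's algorithm on [13, -7, -6, -8, -13, -3, 3, 1]:

Scanning through the array:
Position 1 (value -7): max_ending_here = 6, max_so_far = 13
Position 2 (value -6): max_ending_here = 0, max_so_far = 13
Position 3 (value -8): max_ending_here = -8, max_so_far = 13
Position 4 (value -13): max_ending_here = -13, max_so_far = 13
Position 5 (value -3): max_ending_here = -3, max_so_far = 13
Position 6 (value 3): max_ending_here = 3, max_so_far = 13
Position 7 (value 1): max_ending_here = 4, max_so_far = 13

Maximum subarray: [13]
Maximum sum: 13

The maximum subarray is [13] with sum 13. This subarray runs from index 0 to index 0.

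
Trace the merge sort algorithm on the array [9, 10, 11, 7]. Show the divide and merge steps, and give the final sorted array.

Merge sort trace:

Split: [9, 10, 11, 7] -> [9, 10] and [11, 7]
  Split: [9, 10] -> [9] and [10]
  Merge: [9] + [10] -> [9, 10]
  Split: [11, 7] -> [11] and [7]
  Merge: [11] + [7] -> [7, 11]
Merge: [9, 10] + [7, 11] -> [7, 9, 10, 11]

Final sorted array: [7, 9, 10, 11]

The merge sort proceeds by recursively splitting the array and merging sorted halves.
After all merges, the sorted array is [7, 9, 10, 11].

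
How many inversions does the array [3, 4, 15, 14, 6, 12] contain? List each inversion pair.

Finding inversions in [3, 4, 15, 14, 6, 12]:

(2, 3): arr[2]=15 > arr[3]=14
(2, 4): arr[2]=15 > arr[4]=6
(2, 5): arr[2]=15 > arr[5]=12
(3, 4): arr[3]=14 > arr[4]=6
(3, 5): arr[3]=14 > arr[5]=12

Total inversions: 5

The array has 5 inversion(s): (2,3), (2,4), (2,5), (3,4), (3,5). Each pair (i,j) satisfies i < j and arr[i] > arr[j].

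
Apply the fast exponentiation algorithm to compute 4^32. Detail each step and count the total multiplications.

Computing 4^32 by squaring (build up from 4^1; each line after the first costs one multiplication):

4^1 = 4
4^2 = (4^1)^2 = 4^2 = 16
4^4 = (4^2)^2 = 16^2 = 256
4^8 = (4^4)^2 = 256^2 = 65536
4^16 = (4^8)^2 = 65536^2 = 4294967296
4^32 = (4^16)^2 = 4294967296^2 = 18446744073709551616

Result: 18446744073709551616
Multiplications needed: 5 (5 lines after 4^1)

4^32 = 18446744073709551616. Using exponentiation by squaring, this requires 5 multiplications. The key idea: if the exponent is even, square the half-power; if odd, multiply by the base once.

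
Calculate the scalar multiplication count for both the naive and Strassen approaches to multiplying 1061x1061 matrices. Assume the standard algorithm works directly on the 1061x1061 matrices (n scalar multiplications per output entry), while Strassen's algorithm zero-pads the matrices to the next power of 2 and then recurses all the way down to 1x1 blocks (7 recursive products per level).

Matrix multiplication for 1061x1061 matrices:

Strassen's algorithm requires power-of-2 dimensions. Pad 1061x1061 to 2048x2048 (next power of 2).

Standard algorithm: 1061^3 = 1194389981 multiplications
Strassen's algorithm: 7^(log2(2048)) = 7^11 = 1977326743 multiplications
Difference: 1194389981 - 1977326743 = -782936762 (Strassen uses MORE here due to padding overhead — for small or just-over-power-of-2 n, padding can outweigh the per-level savings)

Standard: 1194389981 multiplications (1061^3). Strassen: 1977326743 multiplications (7^11, after padding to 2048x2048). Strassen reduces 8 recursive multiplications to 7 at each level.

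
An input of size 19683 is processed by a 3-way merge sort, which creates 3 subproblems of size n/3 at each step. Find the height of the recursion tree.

For divide and conquer with division factor 3:

Problem sizes at each level:
Level 0: 19683
Level 1: 6561
Level 2: 2187
Level 3: 729
Level 4: 243
Level 5: 81
Level 6: 27
Level 7: 9
Level 8: 3
Level 9: 1

The root is level 0 and the size-1 base case is level 9 (the tree spans levels 0 through 9, i.e. 10 levels counting the root), so the depth is the number of divisions: log_3(19683) = 9

The recursion tree depth is log_3(19683) = 9. At each level, the problem size is divided by 3, so it takes 9 divisions to reduce to a base case of size 1. The algorithm makes 3 recursive calls at each level.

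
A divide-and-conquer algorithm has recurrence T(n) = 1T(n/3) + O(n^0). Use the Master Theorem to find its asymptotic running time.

Master Theorem for T(n) = 1T(n/3) + O(n^0):

a = 1, b = 3, c = 0
log_b(a) = log_3(1) = 0.0000

Case 2: c = 0 = log_3(1) = 0.0000
T(n) = O(n^0 log n) = O(log n)

For T(n) = 1T(n/3) + O(n^0): log_3(1) = 0.0000. This is Case 2 of the Master Theorem (c = log_b(a), equal work at all levels), giving O(log n).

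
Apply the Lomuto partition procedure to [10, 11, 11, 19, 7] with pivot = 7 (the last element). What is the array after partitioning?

Lomuto partition with pivot = 7:

Initial array: [10, 11, 11, 19, 7]

arr[0]=10 > 7: no swap
arr[1]=11 > 7: no swap
arr[2]=11 > 7: no swap
arr[3]=19 > 7: no swap

Place pivot at position 0: [7, 11, 11, 19, 10]
Pivot position: 0

After partitioning with pivot 7, the array becomes [7, 11, 11, 19, 10]. The pivot is placed at index 0. All elements to the left of the pivot are <= 7, and all elements to the right are > 7.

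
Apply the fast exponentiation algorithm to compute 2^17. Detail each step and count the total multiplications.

Computing 2^17 by squaring (build up from 2^1; each line after the first costs one multiplication):

2^1 = 2
2^2 = (2^1)^2 = 2^2 = 4
2^4 = (2^2)^2 = 4^2 = 16
2^8 = (2^4)^2 = 16^2 = 256
2^16 = (2^8)^2 = 256^2 = 65536
2^17 = 2 * 2^16 = 2 * 65536 = 131072

Result: 131072
Multiplications needed: 5 (5 lines after 2^1)

2^17 = 131072. Using exponentiation by squaring, this requires 5 multiplications. The key idea: if the exponent is even, square the half-power; if odd, multiply by the base once.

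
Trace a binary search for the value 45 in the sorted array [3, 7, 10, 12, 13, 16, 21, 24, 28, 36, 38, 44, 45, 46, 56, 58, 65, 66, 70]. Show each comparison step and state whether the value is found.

Binary search for 45 in [3, 7, 10, 12, 13, 16, 21, 24, 28, 36, 38, 44, 45, 46, 56, 58, 65, 66, 70]:

lo=0, hi=18, mid=9, arr[mid]=36 -> 36 < 45, search right half
lo=10, hi=18, mid=14, arr[mid]=56 -> 56 > 45, search left half
lo=10, hi=13, mid=11, arr[mid]=44 -> 44 < 45, search right half
lo=12, hi=13, mid=12, arr[mid]=45 -> Found target at index 12!

Binary search finds 45 at index 12 after 4 comparisons. The search repeatedly halves the search space by comparing with the middle element.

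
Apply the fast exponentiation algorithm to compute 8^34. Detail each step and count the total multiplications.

Computing 8^34 by squaring (build up from 8^1; each line after the first costs one multiplication):

8^1 = 8
8^2 = (8^1)^2 = 8^2 = 64
8^4 = (8^2)^2 = 64^2 = 4096
8^8 = (8^4)^2 = 4096^2 = 16777216
8^16 = (8^8)^2 = 16777216^2 = 281474976710656
8^17 = 8 * 8^16 = 8 * 281474976710656 = 2251799813685248
8^34 = (8^17)^2 = 2251799813685248^2 = 5070602400912917605986812821504

Result: 5070602400912917605986812821504
Multiplications needed: 6 (6 lines after 8^1)

8^34 = 5070602400912917605986812821504. Using exponentiation by squaring, this requires 6 multiplications. The key idea: if the exponent is even, square the half-power; if odd, multiply by the base once.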